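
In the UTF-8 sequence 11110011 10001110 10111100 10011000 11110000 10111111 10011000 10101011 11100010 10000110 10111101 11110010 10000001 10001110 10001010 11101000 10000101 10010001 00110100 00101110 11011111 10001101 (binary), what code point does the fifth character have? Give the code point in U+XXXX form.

Offset 0: leading byte 0xF3 = 11110011 → 4-byte char #1 = F3 8E BC 98.
Offset 4: leading byte 0xF0 = 11110000 → 4-byte char #2 = F0 BF 98 AB.
Offset 8: leading byte 0xE2 = 11100010 → 3-byte char #3 = E2 86 BD.
Offset 11: leading byte 0xF2 = 11110010 → 4-byte char #4 = F2 81 8E 8A.
Offset 15: leading byte 0xE8 = 11101000 → 3-byte char #5 = E8 85 91.
Leading byte 0xE8 = 11101000 matches 1110xxxx → 3-byte sequence.
Byte 1: 0xE8 = 11101000, payload 1000 (4 bits).
Byte 2: 0x85 = 10000101 (10xxxxxx ✓), payload 000101.
Byte 3: 0x91 = 10010001 (10xxxxxx ✓), payload 010001.
Concatenate: 1000000101010001 = 0x8151 (16 bits → U+8151).

U+8151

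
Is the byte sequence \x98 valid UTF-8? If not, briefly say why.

invalid (continuation byte with no leading byte)

Byte 0x98 = 10011000 has the form 10xxxxxx — a continuation byte — but there is no preceding leading byte.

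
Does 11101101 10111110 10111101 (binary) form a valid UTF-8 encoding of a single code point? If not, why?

Structurally a 3-byte sequence; payload = 0xDFBD.
But 0xDFBD is in U+D800–U+DFFF, the surrogate range. Surrogates are not Unicode scalar values and are forbidden in UTF-8.

invalid (encodes a surrogate (U+D800–U+DFFF))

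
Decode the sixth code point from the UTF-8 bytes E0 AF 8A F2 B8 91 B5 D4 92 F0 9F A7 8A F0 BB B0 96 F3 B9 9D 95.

U+F9755

Offset 0: leading byte 0xE0 = 11100000 → 3-byte char #1 = E0 AF 8A.
Offset 3: leading byte 0xF2 = 11110010 → 4-byte char #2 = F2 B8 91 B5.
Offset 7: leading byte 0xD4 = 11010100 → 2-byte char #3 = D4 92.
Offset 9: leading byte 0xF0 = 11110000 → 4-byte char #4 = F0 9F A7 8A.
Offset 13: leading byte 0xF0 = 11110000 → 4-byte char #5 = F0 BB B0 96.
Offset 17: leading byte 0xF3 = 11110011 → 4-byte char #6 = F3 B9 9D 95.
Leading byte 0xF3 = 11110011 matches 11110xxx → 4-byte sequence.
Byte 1: 0xF3 = 11110011, payload 011 (3 bits).
Byte 2: 0xB9 = 10111001 (10xxxxxx ✓), payload 111001.
Byte 3: 0x9D = 10011101 (10xxxxxx ✓), payload 011101.
Byte 4: 0x95 = 10010101 (10xxxxxx ✓), payload 010101.
Concatenate: 011111001011101010101 = 0xF9755 (21 bits → U+F9755).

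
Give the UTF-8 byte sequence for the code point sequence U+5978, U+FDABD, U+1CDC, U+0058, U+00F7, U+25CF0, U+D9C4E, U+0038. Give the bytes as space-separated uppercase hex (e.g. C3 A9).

E5 A5 B8 F3 BD AA BD E1 B3 9C 58 C3 B7 F0 A5 B3 B0 F3 99 B1 8E 38

U+5978: 3-byte form → E5 A5 B8.
U+FDABD: 4-byte form → F3 BD AA BD.
U+1CDC: 3-byte form → E1 B3 9C.
U+0058: 1-byte form → 58.
U+00F7: 2-byte form → C3 B7.
U+25CF0: 4-byte form → F0 A5 B3 B0.
U+D9C4E: 4-byte form → F3 99 B1 8E.
U+0038: 1-byte form → 38.
Concatenated (22 bytes): E5 A5 B8 F3 BD AA BD E1 B3 9C 58 C3 B7 F0 A5 B3 B0 F3 99 B1 8E 38.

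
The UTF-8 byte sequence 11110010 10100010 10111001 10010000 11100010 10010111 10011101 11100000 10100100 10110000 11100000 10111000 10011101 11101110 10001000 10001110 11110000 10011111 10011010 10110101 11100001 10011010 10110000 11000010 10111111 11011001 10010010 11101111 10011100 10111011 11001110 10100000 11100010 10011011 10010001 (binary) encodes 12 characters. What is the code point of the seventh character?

U+16B0

Offset 0: leading byte 0xF2 = 11110010 → 4-byte char #1 = F2 A2 B9 90.
Offset 4: leading byte 0xE2 = 11100010 → 3-byte char #2 = E2 97 9D.
Offset 7: leading byte 0xE0 = 11100000 → 3-byte char #3 = E0 A4 B0.
Offset 10: leading byte 0xE0 = 11100000 → 3-byte char #4 = E0 B8 9D.
Offset 13: leading byte 0xEE = 11101110 → 3-byte char #5 = EE 88 8E.
Offset 16: leading byte 0xF0 = 11110000 → 4-byte char #6 = F0 9F 9A B5.
Offset 20: leading byte 0xE1 = 11100001 → 3-byte char #7 = E1 9A B0.
Leading byte 0xE1 = 11100001 matches 1110xxxx → 3-byte sequence.
Byte 1: 0xE1 = 11100001, payload 0001 (4 bits).
Byte 2: 0x9A = 10011010 (10xxxxxx ✓), payload 011010.
Byte 3: 0xB0 = 10110000 (10xxxxxx ✓), payload 110000.
Concatenate: 0001011010110000 = 0x16B0 (16 bits → U+16B0).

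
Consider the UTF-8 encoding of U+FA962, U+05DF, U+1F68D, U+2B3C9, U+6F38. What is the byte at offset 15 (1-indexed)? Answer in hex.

1-indexed offset 15 is 0-indexed offset 14.
U+FA962 → 4-byte form F3 BA A5 A2 at offsets 0–3.
U+05DF → 2-byte form D7 9F at offsets 4–5.
U+1F68D → 4-byte form F0 9F 9A 8D at offsets 6–9.
U+2B3C9 → 4-byte form F0 AB 8F 89 at offsets 10–13.
U+6F38 → 3-byte form E6 BC B8 at offsets 14–16.
Offset 14 falls in char 5's range; it's byte 1 of E6 BC B8 = 0xE6.

0xE6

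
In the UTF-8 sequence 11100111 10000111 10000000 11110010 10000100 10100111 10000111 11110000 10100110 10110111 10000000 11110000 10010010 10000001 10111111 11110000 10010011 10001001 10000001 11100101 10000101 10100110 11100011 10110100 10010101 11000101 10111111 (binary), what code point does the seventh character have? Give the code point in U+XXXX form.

U+3D15

Offset 0: leading byte 0xE7 = 11100111 → 3-byte char #1 = E7 87 80.
Offset 3: leading byte 0xF2 = 11110010 → 4-byte char #2 = F2 84 A7 87.
Offset 7: leading byte 0xF0 = 11110000 → 4-byte char #3 = F0 A6 B7 80.
Offset 11: leading byte 0xF0 = 11110000 → 4-byte char #4 = F0 92 81 BF.
Offset 15: leading byte 0xF0 = 11110000 → 4-byte char #5 = F0 93 89 81.
Offset 19: leading byte 0xE5 = 11100101 → 3-byte char #6 = E5 85 A6.
Offset 22: leading byte 0xE3 = 11100011 → 3-byte char #7 = E3 B4 95.
Leading byte 0xE3 = 11100011 matches 1110xxxx → 3-byte sequence.
Byte 1: 0xE3 = 11100011, payload 0011 (4 bits).
Byte 2: 0xB4 = 10110100 (10xxxxxx ✓), payload 110100.
Byte 3: 0x95 = 10010101 (10xxxxxx ✓), payload 010101.
Concatenate: 0011110100010101 = 0x3D15 (16 bits → U+3D15).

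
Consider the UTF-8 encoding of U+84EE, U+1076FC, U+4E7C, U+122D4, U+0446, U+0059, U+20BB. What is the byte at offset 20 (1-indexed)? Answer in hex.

0xBB

1-indexed offset 20 is 0-indexed offset 19.
U+84EE → 3-byte form E8 93 AE at offsets 0–2.
U+1076FC → 4-byte form F4 87 9B BC at offsets 3–6.
U+4E7C → 3-byte form E4 B9 BC at offsets 7–9.
U+122D4 → 4-byte form F0 92 8B 94 at offsets 10–13.
U+0446 → 2-byte form D1 86 at offsets 14–15.
U+0059 → 1-byte form 59 at offsets 16–16.
U+20BB → 3-byte form E2 82 BB at offsets 17–19.
Offset 19 falls in char 7's range; it's byte 3 of E2 82 BB = 0xBB.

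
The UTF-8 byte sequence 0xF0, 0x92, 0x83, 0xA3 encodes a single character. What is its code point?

Leading byte 0xF0 = 11110000 matches 11110xxx → 4-byte sequence.
Byte 1: 0xF0 = 11110000, payload 000 (3 bits).
Byte 2: 0x92 = 10010010 (10xxxxxx ✓), payload 010010.
Byte 3: 0x83 = 10000011 (10xxxxxx ✓), payload 000011.
Byte 4: 0xA3 = 10100011 (10xxxxxx ✓), payload 100011.
Concatenate: 000010010000011100011 = 0x120E3 (21 bits → U+120E3).

U+120E3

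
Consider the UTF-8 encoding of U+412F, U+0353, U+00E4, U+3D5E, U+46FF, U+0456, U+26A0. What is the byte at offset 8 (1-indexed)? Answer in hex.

0xE3

1-indexed offset 8 is 0-indexed offset 7.
U+412F → 3-byte form E4 84 AF at offsets 0–2.
U+0353 → 2-byte form CD 93 at offsets 3–4.
U+00E4 → 2-byte form C3 A4 at offsets 5–6.
U+3D5E → 3-byte form E3 B5 9E at offsets 7–9.
Offset 7 falls in char 4's range; it's byte 1 of E3 B5 9E = 0xE3.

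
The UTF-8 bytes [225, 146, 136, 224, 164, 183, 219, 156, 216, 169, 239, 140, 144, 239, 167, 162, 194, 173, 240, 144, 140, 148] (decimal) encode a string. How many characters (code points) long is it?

8

Byte at offset 0: 0xE1 = 11100001 → 3-byte char (#1). Advance 3.
Byte at offset 3: 0xE0 = 11100000 → 3-byte char (#2). Advance 3.
Byte at offset 6: 0xDB = 11011011 → 2-byte char (#3). Advance 2.
Byte at offset 8: 0xD8 = 11011000 → 2-byte char (#4). Advance 2.
Byte at offset 10: 0xEF = 11101111 → 3-byte char (#5). Advance 3.
Byte at offset 13: 0xEF = 11101111 → 3-byte char (#6). Advance 3.
Byte at offset 16: 0xC2 = 11000010 → 2-byte char (#7). Advance 2.
Byte at offset 18: 0xF0 = 11110000 → 4-byte char (#8). Advance 4.
Reached end at offset 22 after 8 code points.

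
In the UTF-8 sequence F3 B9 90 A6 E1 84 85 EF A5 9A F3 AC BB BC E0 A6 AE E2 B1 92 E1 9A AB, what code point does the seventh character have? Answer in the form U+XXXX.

U+16AB

Offset 0: leading byte 0xF3 = 11110011 → 4-byte char #1 = F3 B9 90 A6.
Offset 4: leading byte 0xE1 = 11100001 → 3-byte char #2 = E1 84 85.
Offset 7: leading byte 0xEF = 11101111 → 3-byte char #3 = EF A5 9A.
Offset 10: leading byte 0xF3 = 11110011 → 4-byte char #4 = F3 AC BB BC.
Offset 14: leading byte 0xE0 = 11100000 → 3-byte char #5 = E0 A6 AE.
Offset 17: leading byte 0xE2 = 11100010 → 3-byte char #6 = E2 B1 92.
Offset 20: leading byte 0xE1 = 11100001 → 3-byte char #7 = E1 9A AB.
Leading byte 0xE1 = 11100001 matches 1110xxxx → 3-byte sequence.
Byte 1: 0xE1 = 11100001, payload 0001 (4 bits).
Byte 2: 0x9A = 10011010 (10xxxxxx ✓), payload 011010.
Byte 3: 0xAB = 10101011 (10xxxxxx ✓), payload 101011.
Concatenate: 0001011010101011 = 0x16AB (16 bits → U+16AB).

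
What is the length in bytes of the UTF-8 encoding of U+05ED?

U+05ED = 0x5ED. UTF-8 uses 1 byte below 0x80, 2 below 0x800, 3 below 0x10000, 4 up to 0x10FFFF. 0x5ED is in U+0080–U+07FF → 2 bytes.

2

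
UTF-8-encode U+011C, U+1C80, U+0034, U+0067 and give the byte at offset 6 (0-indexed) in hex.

0x67

U+011C → 2-byte form C4 9C at offsets 0–1.
U+1C80 → 3-byte form E1 B2 80 at offsets 2–4.
U+0034 → 1-byte form 34 at offsets 5–5.
U+0067 → 1-byte form 67 at offsets 6–6.
Offset 6 falls in char 4's range; it's byte 1 of 67 = 0x67.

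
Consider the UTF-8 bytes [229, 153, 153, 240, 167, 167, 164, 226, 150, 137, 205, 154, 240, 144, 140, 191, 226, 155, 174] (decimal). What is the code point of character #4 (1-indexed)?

Offset 0: leading byte 0xE5 = 11100101 → 3-byte char #1 = E5 99 99.
Offset 3: leading byte 0xF0 = 11110000 → 4-byte char #2 = F0 A7 A7 A4.
Offset 7: leading byte 0xE2 = 11100010 → 3-byte char #3 = E2 96 89.
Offset 10: leading byte 0xCD = 11001101 → 2-byte char #4 = CD 9A.
Leading byte 0xCD = 11001101 matches 110xxxxx → 2-byte sequence.
Byte 1: 0xCD = 11001101, payload 01101 (5 bits).
Byte 2: 0x9A = 10011010 (10xxxxxx ✓), payload 011010.
Concatenate: 01101011010 = 0x35A (11 bits → U+035A).

U+035A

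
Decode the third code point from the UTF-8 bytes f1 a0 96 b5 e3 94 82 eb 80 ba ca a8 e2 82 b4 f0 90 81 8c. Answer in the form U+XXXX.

Offset 0: leading byte 0xF1 = 11110001 → 4-byte char #1 = F1 A0 96 B5.
Offset 4: leading byte 0xE3 = 11100011 → 3-byte char #2 = E3 94 82.
Offset 7: leading byte 0xEB = 11101011 → 3-byte char #3 = EB 80 BA.
Leading byte 0xEB = 11101011 matches 1110xxxx → 3-byte sequence.
Byte 1: 0xEB = 11101011, payload 1011 (4 bits).
Byte 2: 0x80 = 10000000 (10xxxxxx ✓), payload 000000.
Byte 3: 0xBA = 10111010 (10xxxxxx ✓), payload 111010.
Concatenate: 1011000000111010 = 0xB03A (16 bits → U+B03A).

U+B03A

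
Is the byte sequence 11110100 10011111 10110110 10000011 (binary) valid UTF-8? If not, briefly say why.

invalid (encodes a value above U+10FFFF)

Leading byte 0xF4 = 11110100 → 4-byte form.
Payload = 0x11FD83, which exceeds U+10FFFF, the maximum Unicode code point. (Leading bytes F5–FF, or F4 followed by ≥ 0x90, are invalid.)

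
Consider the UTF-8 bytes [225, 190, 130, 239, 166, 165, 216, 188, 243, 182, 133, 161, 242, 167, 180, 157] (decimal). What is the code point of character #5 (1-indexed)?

Offset 0: leading byte 0xE1 = 11100001 → 3-byte char #1 = E1 BE 82.
Offset 3: leading byte 0xEF = 11101111 → 3-byte char #2 = EF A6 A5.
Offset 6: leading byte 0xD8 = 11011000 → 2-byte char #3 = D8 BC.
Offset 8: leading byte 0xF3 = 11110011 → 4-byte char #4 = F3 B6 85 A1.
Offset 12: leading byte 0xF2 = 11110010 → 4-byte char #5 = F2 A7 B4 9D.
Leading byte 0xF2 = 11110010 matches 11110xxx → 4-byte sequence.
Byte 1: 0xF2 = 11110010, payload 010 (3 bits).
Byte 2: 0xA7 = 10100111 (10xxxxxx ✓), payload 100111.
Byte 3: 0xB4 = 10110100 (10xxxxxx ✓), payload 110100.
Byte 4: 0x9D = 10011101 (10xxxxxx ✓), payload 011101.
Concatenate: 010100111110100011101 = 0xA7D1D (21 bits → U+A7D1D).

U+A7D1D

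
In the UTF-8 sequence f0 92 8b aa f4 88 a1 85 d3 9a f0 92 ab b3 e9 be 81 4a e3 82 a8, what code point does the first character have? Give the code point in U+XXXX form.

U+122EA

Offset 0: leading byte 0xF0 = 11110000 → 4-byte char #1 = F0 92 8B AA.
Leading byte 0xF0 = 11110000 matches 11110xxx → 4-byte sequence.
Byte 1: 0xF0 = 11110000, payload 000 (3 bits).
Byte 2: 0x92 = 10010010 (10xxxxxx ✓), payload 010010.
Byte 3: 0x8B = 10001011 (10xxxxxx ✓), payload 001011.
Byte 4: 0xAA = 10101010 (10xxxxxx ✓), payload 101010.
Concatenate: 000010010001011101010 = 0x122EA (21 bits → U+122EA).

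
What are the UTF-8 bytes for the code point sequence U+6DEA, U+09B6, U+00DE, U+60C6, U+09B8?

E6 B7 AA E0 A6 B6 C3 9E E6 83 86 E0 A6 B8

U+6DEA: 3-byte form → E6 B7 AA.
U+09B6: 3-byte form → E0 A6 B6.
U+00DE: 2-byte form → C3 9E.
U+60C6: 3-byte form → E6 83 86.
U+09B8: 3-byte form → E0 A6 B8.
Concatenated (14 bytes): E6 B7 AA E0 A6 B6 C3 9E E6 83 86 E0 A6 B8.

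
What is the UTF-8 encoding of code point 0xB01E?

EB 80 9E

U+B01E = 0xB01E = 45086 decimal. In range U+0800–U+FFFF → 3-byte form: 1110xxxx 10xxxxxx 10xxxxxx.
Binary (16 bits): 1011000000011110.
Split 4+6+6: 1011 | 000000 | 011110.
Byte 1: 11101011 = 0xEB.
Byte 2: 10000000 = 0x80.
Byte 3: 10011110 = 0x9E.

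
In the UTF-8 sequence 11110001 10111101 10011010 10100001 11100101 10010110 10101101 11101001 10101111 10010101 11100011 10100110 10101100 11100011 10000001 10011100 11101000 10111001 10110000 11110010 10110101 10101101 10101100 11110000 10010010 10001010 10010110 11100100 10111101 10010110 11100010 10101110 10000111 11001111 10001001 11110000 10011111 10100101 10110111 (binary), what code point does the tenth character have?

Offset 0: leading byte 0xF1 = 11110001 → 4-byte char #1 = F1 BD 9A A1.
Offset 4: leading byte 0xE5 = 11100101 → 3-byte char #2 = E5 96 AD.
Offset 7: leading byte 0xE9 = 11101001 → 3-byte char #3 = E9 AF 95.
Offset 10: leading byte 0xE3 = 11100011 → 3-byte char #4 = E3 A6 AC.
Offset 13: leading byte 0xE3 = 11100011 → 3-byte char #5 = E3 81 9C.
Offset 16: leading byte 0xE8 = 11101000 → 3-byte char #6 = E8 B9 B0.
Offset 19: leading byte 0xF2 = 11110010 → 4-byte char #7 = F2 B5 AD AC.
Offset 23: leading byte 0xF0 = 11110000 → 4-byte char #8 = F0 92 8A 96.
Offset 27: leading byte 0xE4 = 11100100 → 3-byte char #9 = E4 BD 96.
Offset 30: leading byte 0xE2 = 11100010 → 3-byte char #10 = E2 AE 87.
Leading byte 0xE2 = 11100010 matches 1110xxxx → 3-byte sequence.
Byte 1: 0xE2 = 11100010, payload 0010 (4 bits).
Byte 2: 0xAE = 10101110 (10xxxxxx ✓), payload 101110.
Byte 3: 0x87 = 10000111 (10xxxxxx ✓), payload 000111.
Concatenate: 0010101110000111 = 0x2B87 (16 bits → U+2B87).

U+2B87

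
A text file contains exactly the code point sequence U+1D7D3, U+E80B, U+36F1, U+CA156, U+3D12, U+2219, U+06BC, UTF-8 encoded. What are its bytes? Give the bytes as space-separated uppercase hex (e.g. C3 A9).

U+1D7D3: 4-byte form → F0 9D 9F 93.
U+E80B: 3-byte form → EE A0 8B.
U+36F1: 3-byte form → E3 9B B1.
U+CA156: 4-byte form → F3 8A 85 96.
U+3D12: 3-byte form → E3 B4 92.
U+2219: 3-byte form → E2 88 99.
U+06BC: 2-byte form → DA BC.
Concatenated (22 bytes): F0 9D 9F 93 EE A0 8B E3 9B B1 F3 8A 85 96 E3 B4 92 E2 88 99 DA BC.

F0 9D 9F 93 EE A0 8B E3 9B B1 F3 8A 85 96 E3 B4 92 E2 88 99 DA BC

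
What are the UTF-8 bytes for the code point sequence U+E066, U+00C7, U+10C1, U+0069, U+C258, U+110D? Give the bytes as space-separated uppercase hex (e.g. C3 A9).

EE 81 A6 C3 87 E1 83 81 69 EC 89 98 E1 84 8D

U+E066: 3-byte form → EE 81 A6.
U+00C7: 2-byte form → C3 87.
U+10C1: 3-byte form → E1 83 81.
U+0069: 1-byte form → 69.
U+C258: 3-byte form → EC 89 98.
U+110D: 3-byte form → E1 84 8D.
Concatenated (15 bytes): EE 81 A6 C3 87 E1 83 81 69 EC 89 98 E1 84 8D.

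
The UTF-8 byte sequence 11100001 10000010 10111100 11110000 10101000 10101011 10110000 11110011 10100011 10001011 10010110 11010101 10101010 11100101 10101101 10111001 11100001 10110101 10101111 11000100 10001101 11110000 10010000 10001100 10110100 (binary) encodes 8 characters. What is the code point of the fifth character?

U+5B79

Offset 0: leading byte 0xE1 = 11100001 → 3-byte char #1 = E1 82 BC.
Offset 3: leading byte 0xF0 = 11110000 → 4-byte char #2 = F0 A8 AB B0.
Offset 7: leading byte 0xF3 = 11110011 → 4-byte char #3 = F3 A3 8B 96.
Offset 11: leading byte 0xD5 = 11010101 → 2-byte char #4 = D5 AA.
Offset 13: leading byte 0xE5 = 11100101 → 3-byte char #5 = E5 AD B9.
Leading byte 0xE5 = 11100101 matches 1110xxxx → 3-byte sequence.
Byte 1: 0xE5 = 11100101, payload 0101 (4 bits).
Byte 2: 0xAD = 10101101 (10xxxxxx ✓), payload 101101.
Byte 3: 0xB9 = 10111001 (10xxxxxx ✓), payload 111001.
Concatenate: 0101101101111001 = 0x5B79 (16 bits → U+5B79).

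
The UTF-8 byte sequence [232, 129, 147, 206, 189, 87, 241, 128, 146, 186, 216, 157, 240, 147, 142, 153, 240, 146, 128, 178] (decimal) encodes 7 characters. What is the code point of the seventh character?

U+12032

Offset 0: leading byte 0xE8 = 11101000 → 3-byte char #1 = E8 81 93.
Offset 3: leading byte 0xCE = 11001110 → 2-byte char #2 = CE BD.
Offset 5: leading byte 0x57 = 01010111 → 1-byte char #3 = 57.
Offset 6: leading byte 0xF1 = 11110001 → 4-byte char #4 = F1 80 92 BA.
Offset 10: leading byte 0xD8 = 11011000 → 2-byte char #5 = D8 9D.
Offset 12: leading byte 0xF0 = 11110000 → 4-byte char #6 = F0 93 8E 99.
Offset 16: leading byte 0xF0 = 11110000 → 4-byte char #7 = F0 92 80 B2.
Leading byte 0xF0 = 11110000 matches 11110xxx → 4-byte sequence.
Byte 1: 0xF0 = 11110000, payload 000 (3 bits).
Byte 2: 0x92 = 10010010 (10xxxxxx ✓), payload 010010.
Byte 3: 0x80 = 10000000 (10xxxxxx ✓), payload 000000.
Byte 4: 0xB2 = 10110010 (10xxxxxx ✓), payload 110010.
Concatenate: 000010010000000110010 = 0x12032 (21 bits → U+12032).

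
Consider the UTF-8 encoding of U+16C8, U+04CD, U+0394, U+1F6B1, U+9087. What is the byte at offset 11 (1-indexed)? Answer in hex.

1-indexed offset 11 is 0-indexed offset 10.
U+16C8 → 3-byte form E1 9B 88 at offsets 0–2.
U+04CD → 2-byte form D3 8D at offsets 3–4.
U+0394 → 2-byte form CE 94 at offsets 5–6.
U+1F6B1 → 4-byte form F0 9F 9A B1 at offsets 7–10.
Offset 10 falls in char 4's range; it's byte 4 of F0 9F 9A B1 = 0xB1.

0xB1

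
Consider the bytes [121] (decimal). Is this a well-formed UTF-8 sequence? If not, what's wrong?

Leading byte 0x79 = 01111001 → 1-byte form.

valid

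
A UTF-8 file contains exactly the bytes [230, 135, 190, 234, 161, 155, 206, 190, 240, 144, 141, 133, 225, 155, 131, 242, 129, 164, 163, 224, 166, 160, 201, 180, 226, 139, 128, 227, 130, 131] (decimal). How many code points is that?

Byte at offset 0: 0xE6 = 11100110 → 3-byte char (#1). Advance 3.
Byte at offset 3: 0xEA = 11101010 → 3-byte char (#2). Advance 3.
Byte at offset 6: 0xCE = 11001110 → 2-byte char (#3). Advance 2.
Byte at offset 8: 0xF0 = 11110000 → 4-byte char (#4). Advance 4.
Byte at offset 12: 0xE1 = 11100001 → 3-byte char (#5). Advance 3.
Byte at offset 15: 0xF2 = 11110010 → 4-byte char (#6). Advance 4.
Byte at offset 19: 0xE0 = 11100000 → 3-byte char (#7). Advance 3.
Byte at offset 22: 0xC9 = 11001001 → 2-byte char (#8). Advance 2.
Byte at offset 24: 0xE2 = 11100010 → 3-byte char (#9). Advance 3.
Byte at offset 27: 0xE3 = 11100011 → 3-byte char (#10). Advance 3.
Reached end at offset 30 after 10 code points.

10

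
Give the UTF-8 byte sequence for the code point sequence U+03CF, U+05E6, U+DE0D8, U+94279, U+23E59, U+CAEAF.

U+03CF: 2-byte form → CF 8F.
U+05E6: 2-byte form → D7 A6.
U+DE0D8: 4-byte form → F3 9E 83 98.
U+94279: 4-byte form → F2 94 89 B9.
U+23E59: 4-byte form → F0 A3 B9 99.
U+CAEAF: 4-byte form → F3 8A BA AF.
Concatenated (20 bytes): CF 8F D7 A6 F3 9E 83 98 F2 94 89 B9 F0 A3 B9 99 F3 8A BA AF.

CF 8F D7 A6 F3 9E 83 98 F2 94 89 B9 F0 A3 B9 99 F3 8A BA AF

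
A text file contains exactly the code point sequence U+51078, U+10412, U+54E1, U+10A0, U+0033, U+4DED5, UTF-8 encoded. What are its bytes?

F1 91 81 B8 F0 90 90 92 E5 93 A1 E1 82 A0 33 F1 8D BB 95

U+51078: 4-byte form → F1 91 81 B8.
U+10412: 4-byte form → F0 90 90 92.
U+54E1: 3-byte form → E5 93 A1.
U+10A0: 3-byte form → E1 82 A0.
U+0033: 1-byte form → 33.
U+4DED5: 4-byte form → F1 8D BB 95.
Concatenated (19 bytes): F1 91 81 B8 F0 90 90 92 E5 93 A1 E1 82 A0 33 F1 8D BB 95.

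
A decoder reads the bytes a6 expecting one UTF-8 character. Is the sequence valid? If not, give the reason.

invalid (continuation byte with no leading byte)

Byte 0xA6 = 10100110 has the form 10xxxxxx — a continuation byte — but there is no preceding leading byte.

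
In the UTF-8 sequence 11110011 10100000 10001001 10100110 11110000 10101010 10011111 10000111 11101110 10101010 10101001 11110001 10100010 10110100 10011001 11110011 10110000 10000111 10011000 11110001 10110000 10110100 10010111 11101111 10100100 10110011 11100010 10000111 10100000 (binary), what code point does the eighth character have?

Offset 0: leading byte 0xF3 = 11110011 → 4-byte char #1 = F3 A0 89 A6.
Offset 4: leading byte 0xF0 = 11110000 → 4-byte char #2 = F0 AA 9F 87.
Offset 8: leading byte 0xEE = 11101110 → 3-byte char #3 = EE AA A9.
Offset 11: leading byte 0xF1 = 11110001 → 4-byte char #4 = F1 A2 B4 99.
Offset 15: leading byte 0xF3 = 11110011 → 4-byte char #5 = F3 B0 87 98.
Offset 19: leading byte 0xF1 = 11110001 → 4-byte char #6 = F1 B0 B4 97.
Offset 23: leading byte 0xEF = 11101111 → 3-byte char #7 = EF A4 B3.
Offset 26: leading byte 0xE2 = 11100010 → 3-byte char #8 = E2 87 A0.
Leading byte 0xE2 = 11100010 matches 1110xxxx → 3-byte sequence.
Byte 1: 0xE2 = 11100010, payload 0010 (4 bits).
Byte 2: 0x87 = 10000111 (10xxxxxx ✓), payload 000111.
Byte 3: 0xA0 = 10100000 (10xxxxxx ✓), payload 100000.
Concatenate: 0010000111100000 = 0x21E0 (16 bits → U+21E0).

U+21E0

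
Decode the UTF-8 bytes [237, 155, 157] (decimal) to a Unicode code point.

U+D6DD

Leading byte 0xED = 11101101 matches 1110xxxx → 3-byte sequence.
Byte 1: 0xED = 11101101, payload 1101 (4 bits).
Byte 2: 0x9B = 10011011 (10xxxxxx ✓), payload 011011.
Byte 3: 0x9D = 10011101 (10xxxxxx ✓), payload 011101.
Concatenate: 1101011011011101 = 0xD6DD (16 bits → U+D6DD).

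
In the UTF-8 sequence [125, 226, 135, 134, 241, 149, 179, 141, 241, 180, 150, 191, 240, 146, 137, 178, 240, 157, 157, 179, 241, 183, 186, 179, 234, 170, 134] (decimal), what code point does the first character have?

Offset 0: leading byte 0x7D = 01111101 → 1-byte char #1 = 7D.
Leading byte 0x7D = 01111101 matches 0xxxxxxx → 1-byte sequence.
Byte 1: 0x7D = 01111101, payload 1111101 (7 bits).
Concatenate: 1111101 = 0x7D (7 bits → U+007D).

U+007D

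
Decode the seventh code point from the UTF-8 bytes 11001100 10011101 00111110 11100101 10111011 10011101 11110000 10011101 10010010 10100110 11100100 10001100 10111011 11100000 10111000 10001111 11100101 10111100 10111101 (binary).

U+5F3D

Offset 0: leading byte 0xCC = 11001100 → 2-byte char #1 = CC 9D.
Offset 2: leading byte 0x3E = 00111110 → 1-byte char #2 = 3E.
Offset 3: leading byte 0xE5 = 11100101 → 3-byte char #3 = E5 BB 9D.
Offset 6: leading byte 0xF0 = 11110000 → 4-byte char #4 = F0 9D 92 A6.
Offset 10: leading byte 0xE4 = 11100100 → 3-byte char #5 = E4 8C BB.
Offset 13: leading byte 0xE0 = 11100000 → 3-byte char #6 = E0 B8 8F.
Offset 16: leading byte 0xE5 = 11100101 → 3-byte char #7 = E5 BC BD.
Leading byte 0xE5 = 11100101 matches 1110xxxx → 3-byte sequence.
Byte 1: 0xE5 = 11100101, payload 0101 (4 bits).
Byte 2: 0xBC = 10111100 (10xxxxxx ✓), payload 111100.
Byte 3: 0xBD = 10111101 (10xxxxxx ✓), payload 111101.
Concatenate: 0101111100111101 = 0x5F3D (16 bits → U+5F3D).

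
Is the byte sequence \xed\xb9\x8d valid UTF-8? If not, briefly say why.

invalid (encodes a surrogate (U+D800–U+DFFF))

Structurally a 3-byte sequence; payload = 0xDE4D.
But 0xDE4D is in U+D800–U+DFFF, the surrogate range. Surrogates are not Unicode scalar values and are forbidden in UTF-8.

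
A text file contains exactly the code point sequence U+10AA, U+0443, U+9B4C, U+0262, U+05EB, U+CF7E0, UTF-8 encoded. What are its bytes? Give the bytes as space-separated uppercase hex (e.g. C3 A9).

U+10AA: 3-byte form → E1 82 AA.
U+0443: 2-byte form → D1 83.
U+9B4C: 3-byte form → E9 AD 8C.
U+0262: 2-byte form → C9 A2.
U+05EB: 2-byte form → D7 AB.
U+CF7E0: 4-byte form → F3 8F 9F A0.
Concatenated (16 bytes): E1 82 AA D1 83 E9 AD 8C C9 A2 D7 AB F3 8F 9F A0.

E1 82 AA D1 83 E9 AD 8C C9 A2 D7 AB F3 8F 9F A0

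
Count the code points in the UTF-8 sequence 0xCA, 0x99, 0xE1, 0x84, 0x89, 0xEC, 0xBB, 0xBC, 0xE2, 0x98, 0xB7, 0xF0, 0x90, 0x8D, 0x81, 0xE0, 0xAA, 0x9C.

6

Byte at offset 0: 0xCA = 11001010 → 2-byte char (#1). Advance 2.
Byte at offset 2: 0xE1 = 11100001 → 3-byte char (#2). Advance 3.
Byte at offset 5: 0xEC = 11101100 → 3-byte char (#3). Advance 3.
Byte at offset 8: 0xE2 = 11100010 → 3-byte char (#4). Advance 3.
Byte at offset 11: 0xF0 = 11110000 → 4-byte char (#5). Advance 4.
Byte at offset 15: 0xE0 = 11100000 → 3-byte char (#6). Advance 3.
Reached end at offset 18 after 6 code points.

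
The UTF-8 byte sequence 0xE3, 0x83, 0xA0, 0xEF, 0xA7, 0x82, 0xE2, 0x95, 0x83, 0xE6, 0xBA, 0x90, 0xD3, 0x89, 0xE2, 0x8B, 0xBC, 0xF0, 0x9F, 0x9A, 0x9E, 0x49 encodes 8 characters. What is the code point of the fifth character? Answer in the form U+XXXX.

Offset 0: leading byte 0xE3 = 11100011 → 3-byte char #1 = E3 83 A0.
Offset 3: leading byte 0xEF = 11101111 → 3-byte char #2 = EF A7 82.
Offset 6: leading byte 0xE2 = 11100010 → 3-byte char #3 = E2 95 83.
Offset 9: leading byte 0xE6 = 11100110 → 3-byte char #4 = E6 BA 90.
Offset 12: leading byte 0xD3 = 11010011 → 2-byte char #5 = D3 89.
Leading byte 0xD3 = 11010011 matches 110xxxxx → 2-byte sequence.
Byte 1: 0xD3 = 11010011, payload 10011 (5 bits).
Byte 2: 0x89 = 10001001 (10xxxxxx ✓), payload 001001.
Concatenate: 10011001001 = 0x4C9 (11 bits → U+04C9).

U+04C9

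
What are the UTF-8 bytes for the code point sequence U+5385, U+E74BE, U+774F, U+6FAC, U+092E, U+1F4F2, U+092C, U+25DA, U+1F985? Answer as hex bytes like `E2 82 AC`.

U+5385: 3-byte form → E5 8E 85.
U+E74BE: 4-byte form → F3 A7 92 BE.
U+774F: 3-byte form → E7 9D 8F.
U+6FAC: 3-byte form → E6 BE AC.
U+092E: 3-byte form → E0 A4 AE.
U+1F4F2: 4-byte form → F0 9F 93 B2.
U+092C: 3-byte form → E0 A4 AC.
U+25DA: 3-byte form → E2 97 9A.
U+1F985: 4-byte form → F0 9F A6 85.
Concatenated (30 bytes): E5 8E 85 F3 A7 92 BE E7 9D 8F E6 BE AC E0 A4 AE F0 9F 93 B2 E0 A4 AC E2 97 9A F0 9F A6 85.

E5 8E 85 F3 A7 92 BE E7 9D 8F E6 BE AC E0 A4 AE F0 9F 93 B2 E0 A4 AC E2 97 9A F0 9F A6 85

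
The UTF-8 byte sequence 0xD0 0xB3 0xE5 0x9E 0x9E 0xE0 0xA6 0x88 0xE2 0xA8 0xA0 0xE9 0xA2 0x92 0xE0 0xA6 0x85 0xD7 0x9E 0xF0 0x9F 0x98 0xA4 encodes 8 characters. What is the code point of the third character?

Offset 0: leading byte 0xD0 = 11010000 → 2-byte char #1 = D0 B3.
Offset 2: leading byte 0xE5 = 11100101 → 3-byte char #2 = E5 9E 9E.
Offset 5: leading byte 0xE0 = 11100000 → 3-byte char #3 = E0 A6 88.
Leading byte 0xE0 = 11100000 matches 1110xxxx → 3-byte sequence.
Byte 1: 0xE0 = 11100000, payload 0000 (4 bits).
Byte 2: 0xA6 = 10100110 (10xxxxxx ✓), payload 100110.
Byte 3: 0x88 = 10001000 (10xxxxxx ✓), payload 001000.
Concatenate: 0000100110001000 = 0x988 (16 bits → U+0988).

U+0988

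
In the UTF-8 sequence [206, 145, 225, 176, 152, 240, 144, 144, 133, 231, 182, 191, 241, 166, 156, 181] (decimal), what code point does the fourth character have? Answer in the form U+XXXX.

U+7DBF

Offset 0: leading byte 0xCE = 11001110 → 2-byte char #1 = CE 91.
Offset 2: leading byte 0xE1 = 11100001 → 3-byte char #2 = E1 B0 98.
Offset 5: leading byte 0xF0 = 11110000 → 4-byte char #3 = F0 90 90 85.
Offset 9: leading byte 0xE7 = 11100111 → 3-byte char #4 = E7 B6 BF.
Leading byte 0xE7 = 11100111 matches 1110xxxx → 3-byte sequence.
Byte 1: 0xE7 = 11100111, payload 0111 (4 bits).
Byte 2: 0xB6 = 10110110 (10xxxxxx ✓), payload 110110.
Byte 3: 0xBF = 10111111 (10xxxxxx ✓), payload 111111.
Concatenate: 0111110110111111 = 0x7DBF (16 bits → U+7DBF).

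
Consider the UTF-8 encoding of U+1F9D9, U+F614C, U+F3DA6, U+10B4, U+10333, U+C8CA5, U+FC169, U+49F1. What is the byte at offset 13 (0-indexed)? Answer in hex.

0x82

U+1F9D9 → 4-byte form F0 9F A7 99 at offsets 0–3.
U+F614C → 4-byte form F3 B6 85 8C at offsets 4–7.
U+F3DA6 → 4-byte form F3 B3 B6 A6 at offsets 8–11.
U+10B4 → 3-byte form E1 82 B4 at offsets 12–14.
Offset 13 falls in char 4's range; it's byte 2 of E1 82 B4 = 0x82.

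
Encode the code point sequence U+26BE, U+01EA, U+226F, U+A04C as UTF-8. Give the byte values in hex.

E2 9A BE C7 AA E2 89 AF EA 81 8C

U+26BE: 3-byte form → E2 9A BE.
U+01EA: 2-byte form → C7 AA.
U+226F: 3-byte form → E2 89 AF.
U+A04C: 3-byte form → EA 81 8C.
Concatenated (11 bytes): E2 9A BE C7 AA E2 89 AF EA 81 8C.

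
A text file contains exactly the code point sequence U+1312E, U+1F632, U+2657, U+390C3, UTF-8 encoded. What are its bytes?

U+1312E: 4-byte form → F0 93 84 AE.
U+1F632: 4-byte form → F0 9F 98 B2.
U+2657: 3-byte form → E2 99 97.
U+390C3: 4-byte form → F0 B9 83 83.
Concatenated (15 bytes): F0 93 84 AE F0 9F 98 B2 E2 99 97 F0 B9 83 83.

F0 93 84 AE F0 9F 98 B2 E2 99 97 F0 B9 83 83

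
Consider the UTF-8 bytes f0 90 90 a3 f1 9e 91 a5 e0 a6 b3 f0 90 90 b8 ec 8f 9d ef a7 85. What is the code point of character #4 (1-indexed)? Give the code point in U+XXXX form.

U+10438

Offset 0: leading byte 0xF0 = 11110000 → 4-byte char #1 = F0 90 90 A3.
Offset 4: leading byte 0xF1 = 11110001 → 4-byte char #2 = F1 9E 91 A5.
Offset 8: leading byte 0xE0 = 11100000 → 3-byte char #3 = E0 A6 B3.
Offset 11: leading byte 0xF0 = 11110000 → 4-byte char #4 = F0 90 90 B8.
Leading byte 0xF0 = 11110000 matches 11110xxx → 4-byte sequence.
Byte 1: 0xF0 = 11110000, payload 000 (3 bits).
Byte 2: 0x90 = 10010000 (10xxxxxx ✓), payload 010000.
Byte 3: 0x90 = 10010000 (10xxxxxx ✓), payload 010000.
Byte 4: 0xB8 = 10111000 (10xxxxxx ✓), payload 111000.
Concatenate: 000010000010000111000 = 0x10438 (21 bits → U+10438).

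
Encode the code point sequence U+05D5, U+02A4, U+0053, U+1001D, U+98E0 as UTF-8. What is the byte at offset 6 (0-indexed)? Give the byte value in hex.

0x90

U+05D5 → 2-byte form D7 95 at offsets 0–1.
U+02A4 → 2-byte form CA A4 at offsets 2–3.
U+0053 → 1-byte form 53 at offsets 4–4.
U+1001D → 4-byte form F0 90 80 9D at offsets 5–8.
Offset 6 falls in char 4's range; it's byte 2 of F0 90 80 9D = 0x90.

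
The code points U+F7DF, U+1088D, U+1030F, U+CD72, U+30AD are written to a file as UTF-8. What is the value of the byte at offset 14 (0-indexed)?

0xE3

U+F7DF → 3-byte form EF 9F 9F at offsets 0–2.
U+1088D → 4-byte form F0 90 A2 8D at offsets 3–6.
U+1030F → 4-byte form F0 90 8C 8F at offsets 7–10.
U+CD72 → 3-byte form EC B5 B2 at offsets 11–13.
U+30AD → 3-byte form E3 82 AD at offsets 14–16.
Offset 14 falls in char 5's range; it's byte 1 of E3 82 AD = 0xE3.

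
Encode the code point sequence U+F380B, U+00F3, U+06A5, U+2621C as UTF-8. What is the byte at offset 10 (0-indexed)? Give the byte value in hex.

U+F380B → 4-byte form F3 B3 A0 8B at offsets 0–3.
U+00F3 → 2-byte form C3 B3 at offsets 4–5.
U+06A5 → 2-byte form DA A5 at offsets 6–7.
U+2621C → 4-byte form F0 A6 88 9C at offsets 8–11.
Offset 10 falls in char 4's range; it's byte 3 of F0 A6 88 9C = 0x88.

0x88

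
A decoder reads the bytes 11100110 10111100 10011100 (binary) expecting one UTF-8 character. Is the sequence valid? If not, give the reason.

Leading byte 0xE6 = 11100110 → 3-byte form.
Continuation bytes 0xBC=10111100, 0x9C=10011100 all match 10xxxxxx.
Decoded value 0x6F1C is ≥ 0x800 (shortest form) and not a surrogate.

valid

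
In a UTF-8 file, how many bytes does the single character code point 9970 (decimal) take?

3

U+26F2 = 0x26F2. UTF-8 uses 1 byte below 0x80, 2 below 0x800, 3 below 0x10000, 4 up to 0x10FFFF. 0x26F2 is in U+0800–U+FFFF → 3 bytes.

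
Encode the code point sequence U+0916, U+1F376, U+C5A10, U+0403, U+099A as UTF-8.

E0 A4 96 F0 9F 8D B6 F3 85 A8 90 D0 83 E0 A6 9A

U+0916: 3-byte form → E0 A4 96.
U+1F376: 4-byte form → F0 9F 8D B6.
U+C5A10: 4-byte form → F3 85 A8 90.
U+0403: 2-byte form → D0 83.
U+099A: 3-byte form → E0 A6 9A.
Concatenated (16 bytes): E0 A4 96 F0 9F 8D B6 F3 85 A8 90 D0 83 E0 A6 9A.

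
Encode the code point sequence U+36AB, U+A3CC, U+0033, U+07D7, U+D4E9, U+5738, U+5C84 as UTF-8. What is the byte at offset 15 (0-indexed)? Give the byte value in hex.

0xE5

U+36AB → 3-byte form E3 9A AB at offsets 0–2.
U+A3CC → 3-byte form EA 8F 8C at offsets 3–5.
U+0033 → 1-byte form 33 at offsets 6–6.
U+07D7 → 2-byte form DF 97 at offsets 7–8.
U+D4E9 → 3-byte form ED 93 A9 at offsets 9–11.
U+5738 → 3-byte form E5 9C B8 at offsets 12–14.
U+5C84 → 3-byte form E5 B2 84 at offsets 15–17.
Offset 15 falls in char 7's range; it's byte 1 of E5 B2 84 = 0xE5.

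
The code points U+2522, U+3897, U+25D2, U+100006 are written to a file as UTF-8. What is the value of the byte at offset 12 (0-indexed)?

U+2522 → 3-byte form E2 94 A2 at offsets 0–2.
U+3897 → 3-byte form E3 A2 97 at offsets 3–5.
U+25D2 → 3-byte form E2 97 92 at offsets 6–8.
U+100006 → 4-byte form F4 80 80 86 at offsets 9–12.
Offset 12 falls in char 4's range; it's byte 4 of F4 80 80 86 = 0x86.

0x86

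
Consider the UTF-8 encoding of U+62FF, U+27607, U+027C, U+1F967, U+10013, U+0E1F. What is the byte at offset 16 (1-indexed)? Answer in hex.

0x80

1-indexed offset 16 is 0-indexed offset 15.
U+62FF → 3-byte form E6 8B BF at offsets 0–2.
U+27607 → 4-byte form F0 A7 98 87 at offsets 3–6.
U+027C → 2-byte form C9 BC at offsets 7–8.
U+1F967 → 4-byte form F0 9F A5 A7 at offsets 9–12.
U+10013 → 4-byte form F0 90 80 93 at offsets 13–16.
Offset 15 falls in char 5's range; it's byte 3 of F0 90 80 93 = 0x80.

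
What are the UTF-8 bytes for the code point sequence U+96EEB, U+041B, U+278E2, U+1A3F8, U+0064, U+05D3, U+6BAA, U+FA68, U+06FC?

U+96EEB: 4-byte form → F2 96 BB AB.
U+041B: 2-byte form → D0 9B.
U+278E2: 4-byte form → F0 A7 A3 A2.
U+1A3F8: 4-byte form → F0 9A 8F B8.
U+0064: 1-byte form → 64.
U+05D3: 2-byte form → D7 93.
U+6BAA: 3-byte form → E6 AE AA.
U+FA68: 3-byte form → EF A9 A8.
U+06FC: 2-byte form → DB BC.
Concatenated (25 bytes): F2 96 BB AB D0 9B F0 A7 A3 A2 F0 9A 8F B8 64 D7 93 E6 AE AA EF A9 A8 DB BC.

F2 96 BB AB D0 9B F0 A7 A3 A2 F0 9A 8F B8 64 D7 93 E6 AE AA EF A9 A8 DB BC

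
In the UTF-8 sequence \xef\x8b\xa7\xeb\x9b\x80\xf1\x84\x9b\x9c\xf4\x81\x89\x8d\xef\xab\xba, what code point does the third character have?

U+446DC

Offset 0: leading byte 0xEF = 11101111 → 3-byte char #1 = EF 8B A7.
Offset 3: leading byte 0xEB = 11101011 → 3-byte char #2 = EB 9B 80.
Offset 6: leading byte 0xF1 = 11110001 → 4-byte char #3 = F1 84 9B 9C.
Leading byte 0xF1 = 11110001 matches 11110xxx → 4-byte sequence.
Byte 1: 0xF1 = 11110001, payload 001 (3 bits).
Byte 2: 0x84 = 10000100 (10xxxxxx ✓), payload 000100.
Byte 3: 0x9B = 10011011 (10xxxxxx ✓), payload 011011.
Byte 4: 0x9C = 10011100 (10xxxxxx ✓), payload 011100.
Concatenate: 001000100011011011100 = 0x446DC (21 bits → U+446DC).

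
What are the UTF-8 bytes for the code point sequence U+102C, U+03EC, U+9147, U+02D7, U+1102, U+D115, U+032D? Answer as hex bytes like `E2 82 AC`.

U+102C: 3-byte form → E1 80 AC.
U+03EC: 2-byte form → CF AC.
U+9147: 3-byte form → E9 85 87.
U+02D7: 2-byte form → CB 97.
U+1102: 3-byte form → E1 84 82.
U+D115: 3-byte form → ED 84 95.
U+032D: 2-byte form → CC AD.
Concatenated (18 bytes): E1 80 AC CF AC E9 85 87 CB 97 E1 84 82 ED 84 95 CC AD.

E1 80 AC CF AC E9 85 87 CB 97 E1 84 82 ED 84 95 CC AD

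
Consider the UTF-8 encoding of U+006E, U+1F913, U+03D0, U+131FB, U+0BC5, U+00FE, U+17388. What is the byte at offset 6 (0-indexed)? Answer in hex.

U+006E → 1-byte form 6E at offsets 0–0.
U+1F913 → 4-byte form F0 9F A4 93 at offsets 1–4.
U+03D0 → 2-byte form CF 90 at offsets 5–6.
Offset 6 falls in char 3's range; it's byte 2 of CF 90 = 0x90.

0x90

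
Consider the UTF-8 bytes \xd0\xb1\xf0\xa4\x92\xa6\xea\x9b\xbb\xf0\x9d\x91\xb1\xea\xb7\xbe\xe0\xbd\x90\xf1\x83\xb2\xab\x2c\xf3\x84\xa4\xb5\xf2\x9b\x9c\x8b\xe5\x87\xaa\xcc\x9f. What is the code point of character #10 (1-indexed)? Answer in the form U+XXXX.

Offset 0: leading byte 0xD0 = 11010000 → 2-byte char #1 = D0 B1.
Offset 2: leading byte 0xF0 = 11110000 → 4-byte char #2 = F0 A4 92 A6.
Offset 6: leading byte 0xEA = 11101010 → 3-byte char #3 = EA 9B BB.
Offset 9: leading byte 0xF0 = 11110000 → 4-byte char #4 = F0 9D 91 B1.
Offset 13: leading byte 0xEA = 11101010 → 3-byte char #5 = EA B7 BE.
Offset 16: leading byte 0xE0 = 11100000 → 3-byte char #6 = E0 BD 90.
Offset 19: leading byte 0xF1 = 11110001 → 4-byte char #7 = F1 83 B2 AB.
Offset 23: leading byte 0x2C = 00101100 → 1-byte char #8 = 2C.
Offset 24: leading byte 0xF3 = 11110011 → 4-byte char #9 = F3 84 A4 B5.
Offset 28: leading byte 0xF2 = 11110010 → 4-byte char #10 = F2 9B 9C 8B.
Leading byte 0xF2 = 11110010 matches 11110xxx → 4-byte sequence.
Byte 1: 0xF2 = 11110010, payload 010 (3 bits).
Byte 2: 0x9B = 10011011 (10xxxxxx ✓), payload 011011.
Byte 3: 0x9C = 10011100 (10xxxxxx ✓), payload 011100.
Byte 4: 0x8B = 10001011 (10xxxxxx ✓), payload 001011.
Concatenate: 010011011011100001011 = 0x9B70B (21 bits → U+9B70B).

U+9B70B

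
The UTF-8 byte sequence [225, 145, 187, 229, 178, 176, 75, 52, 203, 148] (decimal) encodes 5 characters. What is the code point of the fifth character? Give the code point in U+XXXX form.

U+02D4

Offset 0: leading byte 0xE1 = 11100001 → 3-byte char #1 = E1 91 BB.
Offset 3: leading byte 0xE5 = 11100101 → 3-byte char #2 = E5 B2 B0.
Offset 6: leading byte 0x4B = 01001011 → 1-byte char #3 = 4B.
Offset 7: leading byte 0x34 = 00110100 → 1-byte char #4 = 34.
Offset 8: leading byte 0xCB = 11001011 → 2-byte char #5 = CB 94.
Leading byte 0xCB = 11001011 matches 110xxxxx → 2-byte sequence.
Byte 1: 0xCB = 11001011, payload 01011 (5 bits).
Byte 2: 0x94 = 10010100 (10xxxxxx ✓), payload 010100.
Concatenate: 01011010100 = 0x2D4 (11 bits → U+02D4).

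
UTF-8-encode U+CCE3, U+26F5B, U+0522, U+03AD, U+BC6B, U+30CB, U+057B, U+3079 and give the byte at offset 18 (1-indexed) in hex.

1-indexed offset 18 is 0-indexed offset 17.
U+CCE3 → 3-byte form EC B3 A3 at offsets 0–2.
U+26F5B → 4-byte form F0 A6 BD 9B at offsets 3–6.
U+0522 → 2-byte form D4 A2 at offsets 7–8.
U+03AD → 2-byte form CE AD at offsets 9–10.
U+BC6B → 3-byte form EB B1 AB at offsets 11–13.
U+30CB → 3-byte form E3 83 8B at offsets 14–16.
U+057B → 2-byte form D5 BB at offsets 17–18.
Offset 17 falls in char 7's range; it's byte 1 of D5 BB = 0xD5.

0xD5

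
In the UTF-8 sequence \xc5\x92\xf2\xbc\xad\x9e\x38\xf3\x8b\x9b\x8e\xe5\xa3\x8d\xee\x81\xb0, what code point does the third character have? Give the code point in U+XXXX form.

U+0038

Offset 0: leading byte 0xC5 = 11000101 → 2-byte char #1 = C5 92.
Offset 2: leading byte 0xF2 = 11110010 → 4-byte char #2 = F2 BC AD 9E.
Offset 6: leading byte 0x38 = 00111000 → 1-byte char #3 = 38.
Leading byte 0x38 = 00111000 matches 0xxxxxxx → 1-byte sequence.
Byte 1: 0x38 = 00111000, payload 0111000 (7 bits).
Concatenate: 0111000 = 0x38 (7 bits → U+0038).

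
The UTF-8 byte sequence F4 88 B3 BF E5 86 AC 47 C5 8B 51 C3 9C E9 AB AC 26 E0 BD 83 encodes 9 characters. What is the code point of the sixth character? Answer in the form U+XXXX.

U+00DC

Offset 0: leading byte 0xF4 = 11110100 → 4-byte char #1 = F4 88 B3 BF.
Offset 4: leading byte 0xE5 = 11100101 → 3-byte char #2 = E5 86 AC.
Offset 7: leading byte 0x47 = 01000111 → 1-byte char #3 = 47.
Offset 8: leading byte 0xC5 = 11000101 → 2-byte char #4 = C5 8B.
Offset 10: leading byte 0x51 = 01010001 → 1-byte char #5 = 51.
Offset 11: leading byte 0xC3 = 11000011 → 2-byte char #6 = C3 9C.
Leading byte 0xC3 = 11000011 matches 110xxxxx → 2-byte sequence.
Byte 1: 0xC3 = 11000011, payload 00011 (5 bits).
Byte 2: 0x9C = 10011100 (10xxxxxx ✓), payload 011100.
Concatenate: 00011011100 = 0xDC (11 bits → U+00DC).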